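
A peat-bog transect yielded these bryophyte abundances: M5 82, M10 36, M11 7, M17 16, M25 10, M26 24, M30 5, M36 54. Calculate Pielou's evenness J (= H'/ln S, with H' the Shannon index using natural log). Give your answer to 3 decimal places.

0.833

Total N = 82+36+7+16+10+24+5+54 = 234, so the proportions are 0.35043, 0.15385, 0.02991, 0.06838, 0.04274, 0.10256, 0.02137, 0.23077 (working shown to 5 dp, full precision carried).
H' = −Σ pᵢ ln pᵢ = −((-0.36746) + (-0.28797) + (-0.10498) + (-0.18343) + (-0.13473) + (-0.23357) + (-0.08218) + (-0.33839)) = 1.73271.
With S = 8 species, ln S = 2.07944, so J = 1.73271/2.07944 = 0.83326, i.e. 0.833 to 3 decimal places.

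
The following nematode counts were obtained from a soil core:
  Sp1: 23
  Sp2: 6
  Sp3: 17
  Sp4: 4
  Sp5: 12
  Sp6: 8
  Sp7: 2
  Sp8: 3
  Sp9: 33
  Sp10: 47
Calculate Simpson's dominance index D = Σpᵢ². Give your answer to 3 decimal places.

0.183

Total N = 23+6+17+4+12+8+2+3+33+47 = 155, so the proportions are 0.14839, 0.03871, 0.10968, 0.02581, 0.07742, 0.05161, 0.0129, 0.01935, 0.2129, 0.30323 (working shown to 5 dp, full precision carried).
D = 0.14839² + 0.03871² + 0.10968² + 0.02581² + 0.07742² + 0.05161² + 0.0129² + 0.01935² + 0.2129² + 0.30323² = 0.02202 + 0.00150 + 0.01203 + 0.00067 + 0.00599 + 0.00266 + 0.00017 + 0.00037 + 0.04533 + 0.09195 = 0.18268.
To 3 decimal places, D = 0.183.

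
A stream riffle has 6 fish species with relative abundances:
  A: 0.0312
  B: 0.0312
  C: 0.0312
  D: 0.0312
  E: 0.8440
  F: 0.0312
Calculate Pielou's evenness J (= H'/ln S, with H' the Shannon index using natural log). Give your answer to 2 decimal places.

0.38

H' = −Σ pᵢ ln pᵢ = −((-0.1082) + (-0.1082) + (-0.1082) + (-0.1082) + (-0.1431) + (-0.1082)) = 0.6840 (working shown to 4 dp, full precision carried).
With S = 6 species, ln S = 1.7918, so J = 0.6840/1.7918 = 0.3818, i.e. 0.38 to 2 decimal places.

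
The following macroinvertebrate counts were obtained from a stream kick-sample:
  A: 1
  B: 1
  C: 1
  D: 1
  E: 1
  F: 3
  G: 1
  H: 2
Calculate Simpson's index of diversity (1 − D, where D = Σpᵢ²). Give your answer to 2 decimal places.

Total N = 1+1+1+1+1+3+1+2 = 11, so the proportions are 0.0909, 0.0909, 0.0909, 0.0909, 0.0909, 0.2727, 0.0909, 0.1818 (working shown to 4 dp, full precision carried).
D = 0.0909² + 0.0909² + 0.0909² + 0.0909² + 0.0909² + 0.2727² + 0.0909² + 0.1818² = 0.0083 + 0.0083 + 0.0083 + 0.0083 + 0.0083 + 0.0744 + 0.0083 + 0.0331 = 0.1570.
So 1 − D = 0.8430, i.e. 0.84 to 2 decimal places.

0.84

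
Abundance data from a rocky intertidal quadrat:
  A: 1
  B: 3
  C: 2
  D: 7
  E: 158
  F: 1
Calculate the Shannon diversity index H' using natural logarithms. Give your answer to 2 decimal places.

0.39

Total N = 1+3+2+7+158+1 = 172, so the proportions are 0.0058, 0.0174, 0.0116, 0.0407, 0.9186, 0.0058 (working shown to 4 dp, full precision carried).
Each pᵢ ln pᵢ term: 0.0058×(-5.1475)=-0.0299, 0.0174×(-4.0489)=-0.0706, 0.0116×(-4.4543)=-0.0518, 0.0407×(-3.2016)=-0.1303, 0.9186×(-0.0849)=-0.0780, 0.0058×(-5.1475)=-0.0299.
Sum = -0.3906, so H' = 0.39.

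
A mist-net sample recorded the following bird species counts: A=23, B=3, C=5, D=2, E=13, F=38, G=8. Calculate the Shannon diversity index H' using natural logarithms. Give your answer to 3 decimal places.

1.554

Total N = 23+3+5+2+13+38+8 = 92, so the proportions are 0.25, 0.03261, 0.05435, 0.02174, 0.1413, 0.41304, 0.08696 (working shown to 5 dp, full precision carried).
Each pᵢ ln pᵢ term: 0.25×(-1.38629)=-0.34657, 0.03261×(-3.42318)=-0.11163, 0.05435×(-2.91235)=-0.15828, 0.02174×(-3.82864)=-0.08323, 0.1413×(-1.95684)=-0.27651, 0.41304×(-0.88420)=-0.36521, 0.08696×(-2.44235)=-0.21238.
Sum = -1.55381, so H' = 1.554.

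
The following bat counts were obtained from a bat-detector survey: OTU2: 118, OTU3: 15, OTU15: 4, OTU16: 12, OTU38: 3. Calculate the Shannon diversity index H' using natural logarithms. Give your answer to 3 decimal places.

Total N = 118+15+4+12+3 = 152, so the proportions are 0.77632, 0.09868, 0.02632, 0.07895, 0.01974 (working shown to 5 dp, full precision carried).
Each pᵢ ln pᵢ term: 0.77632×(-0.25320)=-0.19656, 0.09868×(-2.31583)=-0.22854, 0.02632×(-3.63759)=-0.09573, 0.07895×(-2.53897)=-0.20045, 0.01974×(-3.92527)=-0.07747.
Sum = -0.79874, so H' = 0.799.

0.799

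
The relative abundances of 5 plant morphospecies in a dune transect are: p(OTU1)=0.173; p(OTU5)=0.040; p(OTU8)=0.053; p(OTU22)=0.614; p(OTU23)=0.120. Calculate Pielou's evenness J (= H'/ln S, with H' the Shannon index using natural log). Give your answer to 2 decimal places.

H' = −Σ pᵢ ln pᵢ = −((-0.3035) + (-0.1288) + (-0.1557) + (-0.2995) + (-0.2544)) = 1.1419 (working shown to 4 dp, full precision carried).
With S = 5 species, ln S = 1.6094, so J = 1.1419/1.6094 = 0.7095, i.e. 0.71 to 2 decimal places.

0.71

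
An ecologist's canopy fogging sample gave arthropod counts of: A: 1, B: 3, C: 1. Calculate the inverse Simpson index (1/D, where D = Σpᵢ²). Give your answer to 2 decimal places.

Total N = 1+3+1 = 5, so the proportions are 0.2, 0.6, 0.2 (working shown to 5 dp, full precision carried).
D = 0.2² + 0.6² + 0.2² = 0.04000 + 0.36000 + 0.04000 = 0.44000.
So 1/D = 2.2727, i.e. 2.27 to 2 decimal places.

2.27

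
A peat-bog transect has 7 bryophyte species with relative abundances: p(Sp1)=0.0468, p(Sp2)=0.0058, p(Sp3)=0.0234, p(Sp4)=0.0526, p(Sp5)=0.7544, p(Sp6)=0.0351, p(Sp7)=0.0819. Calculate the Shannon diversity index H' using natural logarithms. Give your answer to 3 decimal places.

Each pᵢ ln pᵢ term (working shown to 5 dp, full precision carried): 0.0468×(-3.06187)=-0.14330, 0.0058×(-5.14990)=-0.02987, 0.0234×(-3.75502)=-0.08787, 0.0526×(-2.94504)=-0.15491, 0.7544×(-0.28183)=-0.21261, 0.0351×(-3.34955)=-0.11757, 0.0819×(-2.50226)=-0.20493.
Sum = -0.95106, so H' = 0.951.

0.951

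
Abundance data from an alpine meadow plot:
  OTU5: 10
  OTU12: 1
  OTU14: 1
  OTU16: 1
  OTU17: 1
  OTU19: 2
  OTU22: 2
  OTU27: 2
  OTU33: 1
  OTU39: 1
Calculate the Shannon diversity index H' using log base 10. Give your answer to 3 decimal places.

Total N = 10+1+1+1+1+2+2+2+1+1 = 22, so the proportions are 0.45455, 0.04545, 0.04545, 0.04545, 0.04545, 0.09091, 0.09091, 0.09091, 0.04545, 0.04545 (working shown to 5 dp, full precision carried).
Each pᵢ log₁₀ pᵢ term: 0.45455×(-0.34242)=-0.15565, 0.04545×(-1.34242)=-0.06102, 0.04545×(-1.34242)=-0.06102, 0.04545×(-1.34242)=-0.06102, 0.04545×(-1.34242)=-0.06102, 0.09091×(-1.04139)=-0.09467, 0.09091×(-1.04139)=-0.09467, 0.09091×(-1.04139)=-0.09467, 0.04545×(-1.34242)=-0.06102, 0.04545×(-1.34242)=-0.06102.
Sum = -0.80578, so H' = 0.806.

0.806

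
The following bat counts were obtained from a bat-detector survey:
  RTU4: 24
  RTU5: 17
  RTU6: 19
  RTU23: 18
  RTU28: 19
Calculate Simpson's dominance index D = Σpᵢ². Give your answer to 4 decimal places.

0.2031

Total N = 24+17+19+18+19 = 97, so the proportions are 0.247423, 0.175258, 0.195876, 0.185567, 0.195876 (working shown to 6 dp, full precision carried).
D = 0.247423² + 0.175258² + 0.195876² + 0.185567² + 0.195876² = 0.061218 + 0.030715 + 0.038368 + 0.034435 + 0.038368 = 0.203103.
To 4 decimal places, D = 0.2031.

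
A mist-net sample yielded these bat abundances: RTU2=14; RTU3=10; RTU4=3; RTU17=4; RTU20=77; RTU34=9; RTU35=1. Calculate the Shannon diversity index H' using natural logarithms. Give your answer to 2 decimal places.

1.19

Total N = 14+10+3+4+77+9+1 = 118, so the proportions are 0.1186, 0.0847, 0.0254, 0.0339, 0.6525, 0.0763, 0.0085 (working shown to 4 dp, full precision carried).
Each pᵢ ln pᵢ term: 0.1186×(-2.1316)=-0.2529, 0.0847×(-2.4681)=-0.2092, 0.0254×(-3.6721)=-0.0934, 0.0339×(-3.3844)=-0.1147, 0.6525×(-0.4269)=-0.2786, 0.0763×(-2.5735)=-0.1963, 0.0085×(-4.7707)=-0.0404.
Sum = -1.1854, so H' = 1.19.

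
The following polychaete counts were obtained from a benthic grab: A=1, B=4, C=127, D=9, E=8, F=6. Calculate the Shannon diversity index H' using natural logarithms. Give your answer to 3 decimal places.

Total N = 1+4+127+9+8+6 = 155, so the proportions are 0.00645, 0.02581, 0.81935, 0.05806, 0.05161, 0.03871 (working shown to 5 dp, full precision carried).
Each pᵢ ln pᵢ term: 0.00645×(-5.04343)=-0.03254, 0.02581×(-3.65713)=-0.09438, 0.81935×(-0.19924)=-0.16325, 0.05806×(-2.84620)=-0.16526, 0.05161×(-2.96398)=-0.15298, 0.03871×(-3.25167)=-0.12587.
Sum = -0.73428, so H' = 0.734.

0.734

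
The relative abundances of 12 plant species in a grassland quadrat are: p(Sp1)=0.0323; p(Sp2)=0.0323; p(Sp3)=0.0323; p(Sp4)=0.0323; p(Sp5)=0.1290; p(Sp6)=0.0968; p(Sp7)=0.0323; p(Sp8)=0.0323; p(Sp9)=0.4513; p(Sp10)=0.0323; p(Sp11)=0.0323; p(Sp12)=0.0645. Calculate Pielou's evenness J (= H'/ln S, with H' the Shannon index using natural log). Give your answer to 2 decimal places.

0.77

H' = −Σ pᵢ ln pᵢ = −((-0.1109) + (-0.1109) + (-0.1109) + (-0.1109) + (-0.2642) + (-0.2260) + (-0.1109) + (-0.1109) + (-0.3591) + (-0.1109) + (-0.1109) + (-0.1768)) = 1.9131 (working shown to 4 dp, full precision carried).
With S = 12 species, ln S = 2.4849, so J = 1.9131/2.4849 = 0.7699, i.e. 0.77 to 2 decimal places.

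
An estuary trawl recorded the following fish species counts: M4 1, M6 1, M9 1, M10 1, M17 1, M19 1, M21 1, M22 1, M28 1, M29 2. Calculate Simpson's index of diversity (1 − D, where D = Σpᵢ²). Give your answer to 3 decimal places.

Total N = 1+1+1+1+1+1+1+1+1+2 = 11, so the proportions are 0.09091, 0.09091, 0.09091, 0.09091, 0.09091, 0.09091, 0.09091, 0.09091, 0.09091, 0.18182 (working shown to 5 dp, full precision carried).
D = 0.09091² + 0.09091² + 0.09091² + 0.09091² + 0.09091² + 0.09091² + 0.09091² + 0.09091² + 0.09091² + 0.18182² = 0.00826 + 0.00826 + 0.00826 + 0.00826 + 0.00826 + 0.00826 + 0.00826 + 0.00826 + 0.00826 + 0.03306 = 0.10744.
So 1 − D = 0.89256, i.e. 0.893 to 3 decimal places.

0.893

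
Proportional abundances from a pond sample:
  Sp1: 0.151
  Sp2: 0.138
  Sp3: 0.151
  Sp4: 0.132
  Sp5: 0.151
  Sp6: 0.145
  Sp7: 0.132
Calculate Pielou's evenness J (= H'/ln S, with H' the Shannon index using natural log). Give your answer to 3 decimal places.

0.999

H' = −Σ pᵢ ln pᵢ = −((-0.28546) + (-0.27331) + (-0.28546) + (-0.26729) + (-0.28546) + (-0.28000) + (-0.26729)) = 1.94428 (working shown to 5 dp, full precision carried).
With S = 7 species, ln S = 1.94591, so J = 1.94428/1.94591 = 0.99916, i.e. 0.999 to 3 decimal places.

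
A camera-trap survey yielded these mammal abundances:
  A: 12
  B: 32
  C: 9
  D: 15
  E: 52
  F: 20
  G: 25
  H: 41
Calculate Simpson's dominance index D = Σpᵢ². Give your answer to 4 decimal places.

Total N = 12+32+9+15+52+20+25+41 = 206, so the proportions are 0.058252, 0.15534, 0.043689, 0.072816, 0.252427, 0.097087, 0.121359, 0.199029 (working shown to 6 dp, full precision carried).
D = 0.058252² + 0.15534² + 0.043689² + 0.072816² + 0.252427² + 0.097087² + 0.121359² + 0.199029² = 0.003393 + 0.024130 + 0.001909 + 0.005302 + 0.063719 + 0.009426 + 0.014728 + 0.039613 = 0.162221.
To 4 decimal places, D = 0.1622.

0.1622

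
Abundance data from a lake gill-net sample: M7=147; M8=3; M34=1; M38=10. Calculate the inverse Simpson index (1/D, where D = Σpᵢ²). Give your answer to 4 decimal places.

Total N = 147+3+1+10 = 161, so the proportions are 0.9130435, 0.0186335, 0.0062112, 0.0621118 (working shown to 7 dp, full precision carried).
D = 0.9130435² + 0.0186335² + 0.0062112² + 0.0621118² = 0.8336484 + 0.0003472 + 0.0000386 + 0.0038579 = 0.8378921.
So 1/D = 1.193471, i.e. 1.1935 to 4 decimal places.

1.1935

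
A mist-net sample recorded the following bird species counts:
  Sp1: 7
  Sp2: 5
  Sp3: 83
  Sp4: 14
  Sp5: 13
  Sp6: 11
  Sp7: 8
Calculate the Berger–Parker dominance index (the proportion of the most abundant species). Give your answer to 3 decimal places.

0.589

Total N = 7+5+83+14+13+11+8 = 141, so the proportions are 0.04965, 0.03546, 0.58865, 0.09929, 0.0922, 0.07801, 0.05674 (working shown to 5 dp, full precision carried).
The largest proportion is 0.58865, i.e. d = 0.589 to 3 decimal places.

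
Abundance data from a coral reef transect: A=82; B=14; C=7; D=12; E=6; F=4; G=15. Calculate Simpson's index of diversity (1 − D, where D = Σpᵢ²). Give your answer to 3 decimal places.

Total N = 82+14+7+12+6+4+15 = 140, so the proportions are 0.58571, 0.1, 0.05, 0.08571, 0.04286, 0.02857, 0.10714 (working shown to 5 dp, full precision carried).
D = 0.58571² + 0.1² + 0.05² + 0.08571² + 0.04286² + 0.02857² + 0.10714² = 0.34306 + 0.01000 + 0.00250 + 0.00735 + 0.00184 + 0.00082 + 0.01148 = 0.37704.
So 1 − D = 0.62296, i.e. 0.623 to 3 decimal places.

0.623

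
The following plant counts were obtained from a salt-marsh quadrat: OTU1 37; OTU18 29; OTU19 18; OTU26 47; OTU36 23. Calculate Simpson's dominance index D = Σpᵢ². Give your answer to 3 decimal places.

0.222

Total N = 37+29+18+47+23 = 154, so the proportions are 0.24026, 0.18831, 0.11688, 0.30519, 0.14935 (working shown to 5 dp, full precision carried).
D = 0.24026² + 0.18831² + 0.11688² + 0.30519² + 0.14935² = 0.05772 + 0.03546 + 0.01366 + 0.09314 + 0.02231 = 0.22230.
To 3 decimal places, D = 0.222.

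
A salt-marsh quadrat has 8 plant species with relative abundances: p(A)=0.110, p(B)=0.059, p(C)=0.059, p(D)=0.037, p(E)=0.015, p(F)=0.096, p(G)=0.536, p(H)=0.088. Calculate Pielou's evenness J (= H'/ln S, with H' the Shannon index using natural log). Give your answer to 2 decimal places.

0.74

H' = −Σ pᵢ ln pᵢ = −((-0.2428) + (-0.1670) + (-0.1670) + (-0.1220) + (-0.0630) + (-0.2250) + (-0.3343) + (-0.2139)) = 1.5348 (working shown to 4 dp, full precision carried).
With S = 8 species, ln S = 2.0794, so J = 1.5348/2.0794 = 0.7381, i.e. 0.74 to 2 decimal places.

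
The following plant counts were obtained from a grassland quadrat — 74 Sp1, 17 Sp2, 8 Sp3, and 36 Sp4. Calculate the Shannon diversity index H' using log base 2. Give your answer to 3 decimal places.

Total N = 74+17+8+36 = 135, so the proportions are 0.54815, 0.12593, 0.05926, 0.26667 (working shown to 5 dp, full precision carried).
Each pᵢ log₂ pᵢ term: 0.54815×(-0.86736)=-0.47544, 0.12593×(-2.98935)=-0.37644, 0.05926×(-4.07682)=-0.24159, 0.26667×(-1.90689)=-0.50850.
Sum = -1.60197, so H' = 1.602.

1.602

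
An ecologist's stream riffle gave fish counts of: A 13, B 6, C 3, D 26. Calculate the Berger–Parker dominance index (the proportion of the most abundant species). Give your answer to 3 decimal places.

0.542

Total N = 13+6+3+26 = 48, so the proportions are 0.27083, 0.125, 0.0625, 0.54167 (working shown to 5 dp, full precision carried).
The largest proportion is 0.54167, i.e. d = 0.542 to 3 decimal places.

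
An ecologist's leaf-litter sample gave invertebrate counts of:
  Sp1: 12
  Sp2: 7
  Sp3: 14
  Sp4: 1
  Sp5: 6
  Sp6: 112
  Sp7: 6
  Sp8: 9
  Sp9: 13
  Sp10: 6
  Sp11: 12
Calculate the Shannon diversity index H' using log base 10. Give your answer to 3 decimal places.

0.709

Total N = 12+7+14+1+6+112+6+9+13+6+12 = 198, so the proportions are 0.06061, 0.03535, 0.07071, 0.00505, 0.0303, 0.56566, 0.0303, 0.04545, 0.06566, 0.0303, 0.06061 (working shown to 5 dp, full precision carried).
Each pᵢ log₁₀ pᵢ term: 0.06061×(-1.21748)=-0.07379, 0.03535×(-1.45157)=-0.05132, 0.07071×(-1.15054)=-0.08135, 0.00505×(-2.29667)=-0.01160, 0.0303×(-1.51851)=-0.04602, 0.56566×(-0.24745)=-0.13997, 0.0303×(-1.51851)=-0.04602, 0.04545×(-1.34242)=-0.06102, 0.06566×(-1.18272)=-0.07765, 0.0303×(-1.51851)=-0.04602, 0.06061×(-1.21748)=-0.07379.
Sum = -0.70853, so H' = 0.709.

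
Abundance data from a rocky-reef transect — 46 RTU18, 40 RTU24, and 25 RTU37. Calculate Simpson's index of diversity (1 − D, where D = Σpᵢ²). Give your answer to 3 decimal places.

Total N = 46+40+25 = 111, so the proportions are 0.41441, 0.36036, 0.22523 (working shown to 5 dp, full precision carried).
D = 0.41441² + 0.36036² + 0.22523² = 0.17174 + 0.12986 + 0.05073 = 0.35233.
So 1 − D = 0.64767, i.e. 0.648 to 3 decimal places.

0.648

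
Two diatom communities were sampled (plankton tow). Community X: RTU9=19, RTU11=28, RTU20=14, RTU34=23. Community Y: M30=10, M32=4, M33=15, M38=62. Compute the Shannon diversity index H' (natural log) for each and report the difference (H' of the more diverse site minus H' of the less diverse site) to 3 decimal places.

Community X: N=84, proportions 0.22619, 0.33333, 0.16667, 0.27381, giving H' = 1.35571 (working shown to 5 dp, full precision carried).
Community Y: N=91, proportions 0.10989, 0.04396, 0.16484, 0.68132, giving H' = 0.93862.
Difference = |1.35571 − 0.93862| = 0.41709, i.e. 0.417 to 3 decimal places.

0.417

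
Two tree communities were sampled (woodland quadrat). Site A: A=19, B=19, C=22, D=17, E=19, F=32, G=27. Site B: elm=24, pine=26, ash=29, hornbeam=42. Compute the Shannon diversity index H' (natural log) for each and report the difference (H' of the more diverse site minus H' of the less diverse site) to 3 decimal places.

0.561

Site A: N=155, proportions 0.122581, 0.122581, 0.141935, 0.109677, 0.122581, 0.206452, 0.174194, giving H' = 1.921543 (working shown to 6 dp, full precision carried).
Site B: N=121, proportions 0.198347, 0.214876, 0.239669, 0.347107, giving H' = 1.360935.
Difference = |1.921543 − 1.360935| = 0.560608, i.e. 0.561 to 3 decimal places.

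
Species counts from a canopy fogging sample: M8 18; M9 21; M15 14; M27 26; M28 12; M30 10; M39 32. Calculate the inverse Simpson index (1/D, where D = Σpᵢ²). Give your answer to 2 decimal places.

Total N = 18+21+14+26+12+10+32 = 133, so the proportions are 0.135338, 0.157895, 0.105263, 0.195489, 0.090226, 0.075188, 0.240602 (working shown to 6 dp, full precision carried).
D = 0.135338² + 0.157895² + 0.105263² + 0.195489² + 0.090226² + 0.075188² + 0.240602² = 0.018316 + 0.024931 + 0.011080 + 0.038216 + 0.008141 + 0.005653 + 0.057889 = 0.164226.
So 1/D = 6.0892, i.e. 6.09 to 2 decimal places.

6.09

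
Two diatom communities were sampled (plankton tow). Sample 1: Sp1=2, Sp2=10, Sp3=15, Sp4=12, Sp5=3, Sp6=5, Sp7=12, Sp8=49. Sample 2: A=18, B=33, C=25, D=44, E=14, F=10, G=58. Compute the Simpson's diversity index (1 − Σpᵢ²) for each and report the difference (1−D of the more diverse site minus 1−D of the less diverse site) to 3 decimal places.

0.075

Sample 1: N=108, proportions 0.01852, 0.09259, 0.13889, 0.11111, 0.02778, 0.0463, 0.11111, 0.4537, giving 1−D = 0.73834 (working shown to 5 dp, full precision carried).
Sample 2: N=202, proportions 0.08911, 0.16337, 0.12376, 0.21782, 0.06931, 0.0495, 0.28713, giving 1−D = 0.81291.
Difference = |0.73834 − 0.81291| = 0.07457, i.e. 0.075 to 3 decimal places.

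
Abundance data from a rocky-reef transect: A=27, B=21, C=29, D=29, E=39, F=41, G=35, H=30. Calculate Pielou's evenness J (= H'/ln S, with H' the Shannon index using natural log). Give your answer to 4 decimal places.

0.9906

Total N = 27+21+29+29+39+41+35+30 = 251, so the proportions are 0.10757, 0.083665, 0.115538, 0.115538, 0.155378, 0.163347, 0.139442, 0.119522 (working shown to 6 dp, full precision carried).
H' = −Σ pᵢ ln pᵢ = −((-0.239839) + (-0.207568) + (-0.249349) + (-0.249349) + (-0.289298) + (-0.295965) + (-0.274716) + (-0.253895)) = 2.059978.
With S = 8 species, ln S = 2.079442, so J = 2.059978/2.079442 = 0.990640, i.e. 0.9906 to 4 decimal places.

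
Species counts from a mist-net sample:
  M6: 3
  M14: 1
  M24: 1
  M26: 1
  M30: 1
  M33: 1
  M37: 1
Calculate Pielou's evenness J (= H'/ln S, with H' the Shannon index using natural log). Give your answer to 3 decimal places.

Total N = 3+1+1+1+1+1+1 = 9, so the proportions are 0.33333, 0.11111, 0.11111, 0.11111, 0.11111, 0.11111, 0.11111 (working shown to 5 dp, full precision carried).
H' = −Σ pᵢ ln pᵢ = −((-0.36620) + (-0.24414) + (-0.24414) + (-0.24414) + (-0.24414) + (-0.24414) + (-0.24414)) = 1.83102.
With S = 7 species, ln S = 1.94591, so J = 1.83102/1.94591 = 0.94096, i.e. 0.941 to 3 decimal places.

0.941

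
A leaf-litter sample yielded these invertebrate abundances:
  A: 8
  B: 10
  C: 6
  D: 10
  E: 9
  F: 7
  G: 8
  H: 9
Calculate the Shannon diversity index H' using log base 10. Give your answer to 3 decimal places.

Total N = 8+10+6+10+9+7+8+9 = 67, so the proportions are 0.1194, 0.14925, 0.08955, 0.14925, 0.13433, 0.10448, 0.1194, 0.13433 (working shown to 5 dp, full precision carried).
Each pᵢ log₁₀ pᵢ term: 0.1194×(-0.92298)=-0.11021, 0.14925×(-0.82607)=-0.12329, 0.08955×(-1.04792)=-0.09384, 0.14925×(-0.82607)=-0.12329, 0.13433×(-0.87183)=-0.11711, 0.10448×(-0.98098)=-0.10249, 0.1194×(-0.92298)=-0.11021, 0.13433×(-0.87183)=-0.11711.
Sum = -0.89756, so H' = 0.898.

0.898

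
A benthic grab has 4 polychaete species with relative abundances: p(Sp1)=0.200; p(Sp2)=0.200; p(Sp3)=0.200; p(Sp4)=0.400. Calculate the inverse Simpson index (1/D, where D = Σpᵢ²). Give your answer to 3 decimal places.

D = 0.2² + 0.2² + 0.2² + 0.4² = 0.0400000 + 0.0400000 + 0.0400000 + 0.1600000 = 0.2800000 (working shown to 7 dp, full precision carried).
So 1/D = 3.57143, i.e. 3.571 to 3 decimal places.

3.571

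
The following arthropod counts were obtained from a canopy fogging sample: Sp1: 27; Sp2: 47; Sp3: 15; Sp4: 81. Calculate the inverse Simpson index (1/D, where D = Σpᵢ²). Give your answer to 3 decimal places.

Total N = 27+47+15+81 = 170, so the proportions are 0.158824, 0.276471, 0.088235, 0.476471 (working shown to 6 dp, full precision carried).
D = 0.158824² + 0.276471² + 0.088235² + 0.476471² = 0.025225 + 0.076436 + 0.007785 + 0.227024 = 0.336471.
So 1/D = 2.97203, i.e. 2.972 to 3 decimal places.

2.972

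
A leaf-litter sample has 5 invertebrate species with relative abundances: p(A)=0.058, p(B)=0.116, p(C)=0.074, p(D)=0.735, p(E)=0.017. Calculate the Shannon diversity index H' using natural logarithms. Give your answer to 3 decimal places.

Each pᵢ ln pᵢ term (working shown to 5 dp, full precision carried): 0.058×(-2.84731)=-0.16514, 0.116×(-2.15417)=-0.24988, 0.074×(-2.60369)=-0.19267, 0.735×(-0.30788)=-0.22630, 0.017×(-4.07454)=-0.06927.
Sum = -0.90326, so H' = 0.903.

0.903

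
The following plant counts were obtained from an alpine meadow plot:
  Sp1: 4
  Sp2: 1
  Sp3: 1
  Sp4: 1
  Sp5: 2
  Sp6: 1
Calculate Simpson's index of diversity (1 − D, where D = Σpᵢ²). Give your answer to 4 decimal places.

Total N = 4+1+1+1+2+1 = 10, so the proportions are 0.4, 0.1, 0.1, 0.1, 0.2, 0.1 (working shown to 6 dp, full precision carried).
D = 0.4² + 0.1² + 0.1² + 0.1² + 0.2² + 0.1² = 0.160000 + 0.010000 + 0.010000 + 0.010000 + 0.040000 + 0.010000 = 0.240000.
So 1 − D = 0.760000, i.e. 0.7600 to 4 decimal places.

0.7600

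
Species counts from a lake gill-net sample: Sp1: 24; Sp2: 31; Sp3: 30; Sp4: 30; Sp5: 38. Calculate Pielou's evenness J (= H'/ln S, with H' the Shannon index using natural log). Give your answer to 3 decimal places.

Total N = 24+31+30+30+38 = 153, so the proportions are 0.15686, 0.20261, 0.19608, 0.19608, 0.24837 (working shown to 5 dp, full precision carried).
H' = −Σ pᵢ ln pᵢ = −((-0.29057) + (-0.32346) + (-0.31946) + (-0.31946) + (-0.34594)) = 1.59889.
With S = 5 species, ln S = 1.60944, so J = 1.59889/1.60944 = 0.99345, i.e. 0.993 to 3 decimal places.

0.993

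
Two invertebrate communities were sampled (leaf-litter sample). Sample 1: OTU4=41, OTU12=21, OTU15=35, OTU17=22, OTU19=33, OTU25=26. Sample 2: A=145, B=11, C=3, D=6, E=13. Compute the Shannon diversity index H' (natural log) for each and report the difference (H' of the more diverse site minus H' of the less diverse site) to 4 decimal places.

Sample 1: N=178, proportions 0.230337, 0.117978, 0.196629, 0.123596, 0.185393, 0.146067, giving H' = 1.761970 (working shown to 6 dp, full precision carried).
Sample 2: N=178, proportions 0.814607, 0.061798, 0.016854, 0.033708, 0.073034, giving H' = 0.713278.
Difference = |1.761970 − 0.713278| = 1.048692, i.e. 1.0487 to 4 decimal places.

1.0487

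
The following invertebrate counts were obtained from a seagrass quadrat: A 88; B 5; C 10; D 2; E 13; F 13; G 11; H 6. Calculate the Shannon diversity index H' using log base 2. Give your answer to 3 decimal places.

2.040

Total N = 88+5+10+2+13+13+11+6 = 148, so the proportions are 0.59459, 0.03378, 0.06757, 0.01351, 0.08784, 0.08784, 0.07432, 0.04054 (working shown to 5 dp, full precision carried).
Each pᵢ log₂ pᵢ term: 0.59459×(-0.75002)=-0.44596, 0.03378×(-4.88753)=-0.16512, 0.06757×(-3.88753)=-0.26267, 0.01351×(-6.20945)=-0.08391, 0.08784×(-3.50901)=-0.30822, 0.08784×(-3.50901)=-0.30822, 0.07432×(-3.75002)=-0.27872, 0.04054×(-4.62449)=-0.18748.
Sum = -2.04031, so H' = 2.040.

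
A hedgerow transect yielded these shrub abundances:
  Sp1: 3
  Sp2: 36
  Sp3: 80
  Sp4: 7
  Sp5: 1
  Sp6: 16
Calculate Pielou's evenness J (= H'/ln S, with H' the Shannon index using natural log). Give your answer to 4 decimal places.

0.6590

Total N = 3+36+80+7+1+16 = 143, so the proportions are 0.020979, 0.251748, 0.559441, 0.048951, 0.006993, 0.111888 (working shown to 6 dp, full precision carried).
H' = −Σ pᵢ ln pᵢ = −((-0.081068) + (-0.347243) + (-0.324933) + (-0.147682) + (-0.034705) + (-0.245064)) = 1.180695.
With S = 6 species, ln S = 1.791759, so J = 1.180695/1.791759 = 0.658958, i.e. 0.6590 to 4 decimal places.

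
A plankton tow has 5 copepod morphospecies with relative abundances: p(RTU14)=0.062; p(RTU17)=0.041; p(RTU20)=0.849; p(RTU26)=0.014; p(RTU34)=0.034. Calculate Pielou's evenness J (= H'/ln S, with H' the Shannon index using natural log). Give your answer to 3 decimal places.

0.383

H' = −Σ pᵢ ln pᵢ = −((-0.17240) + (-0.13096) + (-0.13898) + (-0.05976) + (-0.11497)) = 0.61707 (working shown to 5 dp, full precision carried).
With S = 5 species, ln S = 1.60944, so J = 0.61707/1.60944 = 0.38341, i.e. 0.383 to 3 decimal places.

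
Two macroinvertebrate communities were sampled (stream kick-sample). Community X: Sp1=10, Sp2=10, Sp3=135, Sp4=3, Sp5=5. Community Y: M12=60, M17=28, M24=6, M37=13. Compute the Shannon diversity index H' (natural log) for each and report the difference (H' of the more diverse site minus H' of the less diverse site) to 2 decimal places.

Community X: N=163, proportions 0.0613, 0.0613, 0.8282, 0.0184, 0.0307, giving H' = 0.6790 (working shown to 4 dp, full precision carried).
Community Y: N=107, proportions 0.5607, 0.2617, 0.0561, 0.1215, giving H' = 1.0929.
Difference = |0.6790 − 1.0929| = 0.4139, i.e. 0.41 to 2 decimal places.

0.41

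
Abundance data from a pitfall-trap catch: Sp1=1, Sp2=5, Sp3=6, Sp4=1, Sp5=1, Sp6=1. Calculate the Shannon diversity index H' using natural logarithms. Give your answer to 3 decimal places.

Total N = 1+5+6+1+1+1 = 15, so the proportions are 0.06667, 0.33333, 0.4, 0.06667, 0.06667, 0.06667 (working shown to 5 dp, full precision carried).
Each pᵢ ln pᵢ term: 0.06667×(-2.70805)=-0.18054, 0.33333×(-1.09861)=-0.36620, 0.4×(-0.91629)=-0.36652, 0.06667×(-2.70805)=-0.18054, 0.06667×(-2.70805)=-0.18054, 0.06667×(-2.70805)=-0.18054.
Sum = -1.45487, so H' = 1.455.

1.455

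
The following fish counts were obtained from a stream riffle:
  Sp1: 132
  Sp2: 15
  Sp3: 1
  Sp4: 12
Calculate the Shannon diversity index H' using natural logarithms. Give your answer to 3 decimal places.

0.607

Total N = 132+15+1+12 = 160, so the proportions are 0.825, 0.09375, 0.00625, 0.075 (working shown to 5 dp, full precision carried).
Each pᵢ ln pᵢ term: 0.825×(-0.19237)=-0.15871, 0.09375×(-2.36712)=-0.22192, 0.00625×(-5.07517)=-0.03172, 0.075×(-2.59027)=-0.19427.
Sum = -0.60661, so H' = 0.607.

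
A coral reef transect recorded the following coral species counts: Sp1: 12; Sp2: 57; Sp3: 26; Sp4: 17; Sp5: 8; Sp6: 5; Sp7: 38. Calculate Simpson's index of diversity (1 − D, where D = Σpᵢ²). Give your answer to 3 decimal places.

Total N = 12+57+26+17+8+5+38 = 163, so the proportions are 0.07362, 0.34969, 0.15951, 0.10429, 0.04908, 0.03067, 0.23313 (working shown to 5 dp, full precision carried).
D = 0.07362² + 0.34969² + 0.15951² + 0.10429² + 0.04908² + 0.03067² + 0.23313² = 0.00542 + 0.12229 + 0.02544 + 0.01088 + 0.00241 + 0.00094 + 0.05435 = 0.22172.
So 1 − D = 0.77828, i.e. 0.778 to 3 decimal places.

0.778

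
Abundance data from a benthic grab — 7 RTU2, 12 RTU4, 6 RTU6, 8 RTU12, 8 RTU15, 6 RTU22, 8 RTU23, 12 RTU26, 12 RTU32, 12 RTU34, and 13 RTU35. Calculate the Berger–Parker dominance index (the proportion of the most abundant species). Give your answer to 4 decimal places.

Total N = 7+12+6+8+8+6+8+12+12+12+13 = 104, so the proportions are 0.067308, 0.115385, 0.057692, 0.076923, 0.076923, 0.057692, 0.076923, 0.115385, 0.115385, 0.115385, 0.125 (working shown to 6 dp, full precision carried).
The largest proportion is 0.125, i.e. d = 0.1250 to 4 decimal places.

0.1250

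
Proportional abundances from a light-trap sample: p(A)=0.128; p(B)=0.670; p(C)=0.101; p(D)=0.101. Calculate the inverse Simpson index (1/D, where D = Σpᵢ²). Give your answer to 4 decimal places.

2.0589

D = 0.128² + 0.67² + 0.101² + 0.101² = 0.0163840 + 0.4489000 + 0.0102010 + 0.0102010 = 0.4856860 (working shown to 7 dp, full precision carried).
So 1/D = 2.058943, i.e. 2.0589 to 4 decimal places.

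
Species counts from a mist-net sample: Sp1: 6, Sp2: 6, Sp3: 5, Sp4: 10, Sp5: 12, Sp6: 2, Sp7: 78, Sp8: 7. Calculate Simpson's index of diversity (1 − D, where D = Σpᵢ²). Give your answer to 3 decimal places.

0.592

Total N = 6+6+5+10+12+2+78+7 = 126, so the proportions are 0.04762, 0.04762, 0.03968, 0.07937, 0.09524, 0.01587, 0.61905, 0.05556 (working shown to 5 dp, full precision carried).
D = 0.04762² + 0.04762² + 0.03968² + 0.07937² + 0.09524² + 0.01587² + 0.61905² + 0.05556² = 0.00227 + 0.00227 + 0.00157 + 0.00630 + 0.00907 + 0.00025 + 0.38322 + 0.00309 = 0.40804.
So 1 − D = 0.59196, i.e. 0.592 to 3 decimal places.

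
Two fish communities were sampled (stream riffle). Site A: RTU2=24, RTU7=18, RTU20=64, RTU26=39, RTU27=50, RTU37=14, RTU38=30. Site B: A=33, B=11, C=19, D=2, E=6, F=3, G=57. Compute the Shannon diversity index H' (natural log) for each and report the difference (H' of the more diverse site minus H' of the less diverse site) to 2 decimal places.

Site A: N=239, proportions 0.1004, 0.0753, 0.2678, 0.1632, 0.2092, 0.0586, 0.1255, giving H' = 1.8282 (working shown to 4 dp, full precision carried).
Site B: N=131, proportions 0.2519, 0.084, 0.145, 0.0153, 0.0458, 0.0229, 0.4351, giving H' = 1.4890.
Difference = |1.8282 − 1.4890| = 0.3392, i.e. 0.34 to 2 decimal places.

0.34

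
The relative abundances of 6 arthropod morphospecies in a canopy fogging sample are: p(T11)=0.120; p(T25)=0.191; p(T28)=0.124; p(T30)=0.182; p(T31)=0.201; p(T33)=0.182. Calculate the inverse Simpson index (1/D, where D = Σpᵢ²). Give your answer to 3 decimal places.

D = 0.12² + 0.191² + 0.124² + 0.182² + 0.201² + 0.182² = 0.0144000 + 0.0364810 + 0.0153760 + 0.0331240 + 0.0404010 + 0.0331240 = 0.1729060 (working shown to 7 dp, full precision carried).
So 1/D = 5.78349, i.e. 5.783 to 3 decimal places.

5.783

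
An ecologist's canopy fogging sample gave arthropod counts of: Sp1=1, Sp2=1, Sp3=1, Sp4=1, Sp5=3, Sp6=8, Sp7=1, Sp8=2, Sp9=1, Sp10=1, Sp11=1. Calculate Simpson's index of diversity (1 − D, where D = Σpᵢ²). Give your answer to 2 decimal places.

Total N = 1+1+1+1+3+8+1+2+1+1+1 = 21, so the proportions are 0.0476, 0.0476, 0.0476, 0.0476, 0.1429, 0.381, 0.0476, 0.0952, 0.0476, 0.0476, 0.0476 (working shown to 4 dp, full precision carried).
D = 0.0476² + 0.0476² + 0.0476² + 0.0476² + 0.1429² + 0.381² + 0.0476² + 0.0952² + 0.0476² + 0.0476² + 0.0476² = 0.0023 + 0.0023 + 0.0023 + 0.0023 + 0.0204 + 0.1451 + 0.0023 + 0.0091 + 0.0023 + 0.0023 + 0.0023 = 0.1927.
So 1 − D = 0.8073, i.e. 0.81 to 2 decimal places.

0.81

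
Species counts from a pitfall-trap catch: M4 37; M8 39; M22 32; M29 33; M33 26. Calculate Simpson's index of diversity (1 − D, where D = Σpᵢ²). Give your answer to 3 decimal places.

Total N = 37+39+32+33+26 = 167, so the proportions are 0.22156, 0.23353, 0.19162, 0.1976, 0.15569 (working shown to 5 dp, full precision carried).
D = 0.22156² + 0.23353² + 0.19162² + 0.1976² + 0.15569² = 0.04909 + 0.05454 + 0.03672 + 0.03905 + 0.02424 = 0.20363.
So 1 − D = 0.79637, i.e. 0.796 to 3 decimal places.

0.796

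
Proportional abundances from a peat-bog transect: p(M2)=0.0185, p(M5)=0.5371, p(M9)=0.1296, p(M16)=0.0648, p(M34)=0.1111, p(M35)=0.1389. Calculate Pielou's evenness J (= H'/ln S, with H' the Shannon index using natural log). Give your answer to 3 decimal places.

H' = −Σ pᵢ ln pᵢ = −((-0.07381) + (-0.33385) + (-0.26481) + (-0.17732) + (-0.24412) + (-0.27419)) = 1.36811 (working shown to 5 dp, full precision carried).
With S = 6 species, ln S = 1.79176, so J = 1.36811/1.79176 = 0.76355, i.e. 0.764 to 3 decimal places.

0.764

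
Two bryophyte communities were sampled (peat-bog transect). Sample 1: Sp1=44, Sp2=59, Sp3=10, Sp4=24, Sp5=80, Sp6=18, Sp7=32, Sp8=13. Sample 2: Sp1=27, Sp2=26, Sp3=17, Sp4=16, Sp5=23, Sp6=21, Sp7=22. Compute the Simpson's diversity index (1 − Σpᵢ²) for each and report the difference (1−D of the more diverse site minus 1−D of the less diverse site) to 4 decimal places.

Sample 1: N=280, proportions 0.157143, 0.210714, 0.035714, 0.085714, 0.285714, 0.064286, 0.114286, 0.046429, giving 1−D = 0.821301 (working shown to 6 dp, full precision carried).
Sample 2: N=152, proportions 0.177632, 0.171053, 0.111842, 0.105263, 0.151316, 0.138158, 0.144737, giving 1−D = 0.852666.
Difference = |0.821301 − 0.852666| = 0.031365, i.e. 0.0314 to 4 decimal places.

0.0314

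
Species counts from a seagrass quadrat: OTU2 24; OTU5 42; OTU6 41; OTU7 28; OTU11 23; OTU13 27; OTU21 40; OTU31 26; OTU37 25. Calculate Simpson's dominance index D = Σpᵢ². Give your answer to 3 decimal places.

0.118

Total N = 24+42+41+28+23+27+40+26+25 = 276, so the proportions are 0.08696, 0.15217, 0.14855, 0.10145, 0.08333, 0.09783, 0.14493, 0.0942, 0.09058 (working shown to 5 dp, full precision carried).
D = 0.08696² + 0.15217² + 0.14855² + 0.10145² + 0.08333² + 0.09783² + 0.14493² + 0.0942² + 0.09058² = 0.00756 + 0.02316 + 0.02207 + 0.01029 + 0.00694 + 0.00957 + 0.02100 + 0.00887 + 0.00820 = 0.11767.
To 3 decimal places, D = 0.118.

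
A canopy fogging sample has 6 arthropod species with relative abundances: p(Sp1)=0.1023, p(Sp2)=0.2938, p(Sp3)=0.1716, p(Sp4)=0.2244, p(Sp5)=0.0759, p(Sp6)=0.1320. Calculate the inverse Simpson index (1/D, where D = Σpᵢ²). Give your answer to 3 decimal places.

5.006

D = 0.1023² + 0.2938² + 0.1716² + 0.2244² + 0.0759² + 0.132² = 0.0104653 + 0.0863184 + 0.0294466 + 0.0503554 + 0.0057608 + 0.0174240 = 0.1997705 (working shown to 7 dp, full precision carried).
So 1/D = 5.00575, i.e. 5.006 to 3 decimal places.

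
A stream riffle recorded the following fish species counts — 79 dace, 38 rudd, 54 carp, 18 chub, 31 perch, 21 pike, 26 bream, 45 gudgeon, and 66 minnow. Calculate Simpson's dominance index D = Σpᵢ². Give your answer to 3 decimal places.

Total N = 79+38+54+18+31+21+26+45+66 = 378, so the proportions are 0.20899, 0.10053, 0.14286, 0.04762, 0.08201, 0.05556, 0.06878, 0.11905, 0.1746 (working shown to 5 dp, full precision carried).
D = 0.20899² + 0.10053² + 0.14286² + 0.04762² + 0.08201² + 0.05556² + 0.06878² + 0.11905² + 0.1746² = 0.04368 + 0.01011 + 0.02041 + 0.00227 + 0.00673 + 0.00309 + 0.00473 + 0.01417 + 0.03049 = 0.13566.
To 3 decimal places, D = 0.136.

0.136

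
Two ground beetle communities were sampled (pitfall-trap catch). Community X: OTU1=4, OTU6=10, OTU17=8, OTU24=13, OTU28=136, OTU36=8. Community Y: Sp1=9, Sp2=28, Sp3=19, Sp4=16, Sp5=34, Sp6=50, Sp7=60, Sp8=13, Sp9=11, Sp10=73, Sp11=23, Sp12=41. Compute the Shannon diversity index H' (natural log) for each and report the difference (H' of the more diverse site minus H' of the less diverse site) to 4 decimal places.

Community X: N=179, proportions 0.022346, 0.055866, 0.044693, 0.072626, 0.759777, 0.044693, giving H' = 0.923098 (working shown to 6 dp, full precision carried).
Community Y: N=377, proportions 0.023873, 0.074271, 0.050398, 0.04244, 0.090186, 0.132626, 0.159151, 0.034483, 0.029178, 0.193634, 0.061008, 0.108753, giving H' = 2.293417.
Difference = |0.923098 − 2.293417| = 1.370319, i.e. 1.3703 to 4 decimal places.

1.3703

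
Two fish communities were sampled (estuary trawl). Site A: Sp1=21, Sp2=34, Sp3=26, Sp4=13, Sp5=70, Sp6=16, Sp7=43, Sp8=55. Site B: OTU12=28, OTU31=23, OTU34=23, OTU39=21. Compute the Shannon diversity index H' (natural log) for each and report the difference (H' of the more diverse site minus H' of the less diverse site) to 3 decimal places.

Site A: N=278, proportions 0.07554, 0.122302, 0.093525, 0.046763, 0.251799, 0.057554, 0.154676, 0.197842, giving H' = 1.937775 (working shown to 6 dp, full precision carried).
Site B: N=95, proportions 0.294737, 0.242105, 0.242105, 0.221053, giving H' = 1.380514.
Difference = |1.937775 − 1.380514| = 0.557261, i.e. 0.557 to 3 decimal places.

0.557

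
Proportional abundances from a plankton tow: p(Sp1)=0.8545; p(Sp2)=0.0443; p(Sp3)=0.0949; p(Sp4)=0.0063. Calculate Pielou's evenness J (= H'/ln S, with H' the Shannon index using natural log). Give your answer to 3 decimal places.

H' = −Σ pᵢ ln pᵢ = −((-0.13436) + (-0.13807) + (-0.22348) + (-0.03192)) = 0.52784 (working shown to 5 dp, full precision carried).
With S = 4 species, ln S = 1.38629, so J = 0.52784/1.38629 = 0.38076, i.e. 0.381 to 3 decimal places.

0.381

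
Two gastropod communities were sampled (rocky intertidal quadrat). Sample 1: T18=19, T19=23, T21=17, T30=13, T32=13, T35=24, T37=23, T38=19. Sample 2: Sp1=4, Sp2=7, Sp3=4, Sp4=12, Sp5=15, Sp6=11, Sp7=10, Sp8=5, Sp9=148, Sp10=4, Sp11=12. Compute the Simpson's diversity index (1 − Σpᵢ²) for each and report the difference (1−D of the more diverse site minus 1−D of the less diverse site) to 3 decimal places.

Sample 1: N=151, proportions 0.12583, 0.15232, 0.11258, 0.08609, 0.08609, 0.15894, 0.15232, 0.12583, giving 1−D = 0.86917 (working shown to 5 dp, full precision carried).
Sample 2: N=232, proportions 0.01724, 0.03017, 0.01724, 0.05172, 0.06466, 0.04741, 0.0431, 0.02155, 0.63793, 0.01724, 0.05172, giving 1−D = 0.57714.
Difference = |0.86917 − 0.57714| = 0.29203, i.e. 0.292 to 3 decimal places.

0.292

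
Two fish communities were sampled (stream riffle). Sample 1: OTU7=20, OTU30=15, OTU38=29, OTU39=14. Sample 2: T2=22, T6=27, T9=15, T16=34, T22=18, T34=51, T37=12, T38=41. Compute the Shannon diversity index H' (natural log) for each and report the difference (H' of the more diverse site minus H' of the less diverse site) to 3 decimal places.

Sample 1: N=78, proportions 0.25641, 0.19231, 0.37179, 0.17949, giving H' = 1.34217 (working shown to 5 dp, full precision carried).
Sample 2: N=220, proportions 0.1, 0.12273, 0.06818, 0.15455, 0.08182, 0.23182, 0.05455, 0.18636, giving H' = 1.97484.
Difference = |1.34217 − 1.97484| = 0.63267, i.e. 0.633 to 3 decimal places.

0.633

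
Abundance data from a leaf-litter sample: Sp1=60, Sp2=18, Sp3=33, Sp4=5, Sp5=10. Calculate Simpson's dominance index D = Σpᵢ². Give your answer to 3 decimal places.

Total N = 60+18+33+5+10 = 126, so the proportions are 0.47619, 0.14286, 0.2619, 0.03968, 0.07937 (working shown to 5 dp, full precision carried).
D = 0.47619² + 0.14286² + 0.2619² + 0.03968² + 0.07937² = 0.22676 + 0.02041 + 0.06859 + 0.00157 + 0.00630 = 0.32363.
To 3 decimal places, D = 0.324.

0.324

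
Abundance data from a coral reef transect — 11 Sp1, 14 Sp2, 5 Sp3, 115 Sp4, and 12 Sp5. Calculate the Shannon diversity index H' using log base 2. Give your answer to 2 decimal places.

1.35

Total N = 11+14+5+115+12 = 157, so the proportions are 0.0701, 0.0892, 0.0318, 0.7325, 0.0764 (working shown to 4 dp, full precision carried).
Each pᵢ log₂ pᵢ term: 0.0701×(-3.8352)=-0.2687, 0.0892×(-3.4873)=-0.3110, 0.0318×(-4.9727)=-0.1584, 0.7325×(-0.4491)=-0.3290, 0.0764×(-3.7097)=-0.2835.
Sum = -1.3506, so H' = 1.35.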